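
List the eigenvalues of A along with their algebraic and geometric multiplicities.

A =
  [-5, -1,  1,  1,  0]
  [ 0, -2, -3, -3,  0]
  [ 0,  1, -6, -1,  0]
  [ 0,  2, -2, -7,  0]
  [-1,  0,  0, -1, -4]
λ = -5: alg = 4, geom = 3; λ = -4: alg = 1, geom = 1

Step 1 — factor the characteristic polynomial to read off the algebraic multiplicities:
  χ_A(x) = (x + 4)*(x + 5)^4

Step 2 — compute geometric multiplicities via the rank-nullity identity g(λ) = n − rank(A − λI):
  rank(A − (-5)·I) = 2, so dim ker(A − (-5)·I) = n − 2 = 3
  rank(A − (-4)·I) = 4, so dim ker(A − (-4)·I) = n − 4 = 1

Summary:
  λ = -5: algebraic multiplicity = 4, geometric multiplicity = 3
  λ = -4: algebraic multiplicity = 1, geometric multiplicity = 1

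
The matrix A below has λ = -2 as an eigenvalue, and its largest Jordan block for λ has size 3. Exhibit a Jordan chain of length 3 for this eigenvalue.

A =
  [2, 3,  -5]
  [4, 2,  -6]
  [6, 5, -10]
A Jordan chain for λ = -2 of length 3:
v_1 = (-2, -4, -4)ᵀ
v_2 = (4, 4, 6)ᵀ
v_3 = (1, 0, 0)ᵀ

Let N = A − (-2)·I. We want v_3 with N^3 v_3 = 0 but N^2 v_3 ≠ 0; then v_{j-1} := N · v_j for j = 3, …, 2.

Pick v_3 = (1, 0, 0)ᵀ.
Then v_2 = N · v_3 = (4, 4, 6)ᵀ.
Then v_1 = N · v_2 = (-2, -4, -4)ᵀ.

Sanity check: (A − (-2)·I) v_1 = (0, 0, 0)ᵀ = 0. ✓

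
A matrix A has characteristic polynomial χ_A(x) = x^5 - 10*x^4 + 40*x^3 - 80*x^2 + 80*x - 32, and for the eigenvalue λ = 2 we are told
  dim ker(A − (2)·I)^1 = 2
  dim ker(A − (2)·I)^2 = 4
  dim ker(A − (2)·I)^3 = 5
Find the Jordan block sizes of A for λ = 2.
Block sizes for λ = 2: [3, 2]

From the dimensions of kernels of powers, the number of Jordan blocks of size at least j is d_j − d_{j−1} where d_j = dim ker(N^j) (with d_0 = 0). Computing the differences gives [2, 2, 1].
The number of blocks of size exactly k is (#blocks of size ≥ k) − (#blocks of size ≥ k + 1), so the partition is: 1 block(s) of size 2, 1 block(s) of size 3.
In nonincreasing order the block sizes are [3, 2].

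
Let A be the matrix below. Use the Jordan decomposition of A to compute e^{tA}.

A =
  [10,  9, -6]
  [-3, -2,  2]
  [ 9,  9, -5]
e^{tA} =
  [9*t*exp(t) + exp(t), 9*t*exp(t), -6*t*exp(t)]
  [-3*t*exp(t), -3*t*exp(t) + exp(t), 2*t*exp(t)]
  [9*t*exp(t), 9*t*exp(t), -6*t*exp(t) + exp(t)]

Strategy: write A = P · J · P⁻¹ where J is a Jordan canonical form, so e^{tA} = P · e^{tJ} · P⁻¹, and e^{tJ} can be computed block-by-block.

A has Jordan form
J =
  [1, 1, 0]
  [0, 1, 0]
  [0, 0, 1]
(up to reordering of blocks).

Per-block formulas:
  For a 1×1 block at λ = 1: exp(t · [1]) = [e^(1t)].
  For a 2×2 Jordan block J_2(1): exp(t · J_2(1)) = e^(1t)·(I + t·N), where N is the 2×2 nilpotent shift.

After assembling e^{tJ} and conjugating by P, we get:

e^{tA} =
  [9*t*exp(t) + exp(t), 9*t*exp(t), -6*t*exp(t)]
  [-3*t*exp(t), -3*t*exp(t) + exp(t), 2*t*exp(t)]
  [9*t*exp(t), 9*t*exp(t), -6*t*exp(t) + exp(t)]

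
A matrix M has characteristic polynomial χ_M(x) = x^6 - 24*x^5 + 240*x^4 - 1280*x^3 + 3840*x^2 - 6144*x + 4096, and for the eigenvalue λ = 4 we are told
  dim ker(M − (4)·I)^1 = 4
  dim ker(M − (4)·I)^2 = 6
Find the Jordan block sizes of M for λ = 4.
Block sizes for λ = 4: [2, 2, 1, 1]

From the dimensions of kernels of powers, the number of Jordan blocks of size at least j is d_j − d_{j−1} where d_j = dim ker(N^j) (with d_0 = 0). Computing the differences gives [4, 2].
The number of blocks of size exactly k is (#blocks of size ≥ k) − (#blocks of size ≥ k + 1), so the partition is: 2 block(s) of size 1, 2 block(s) of size 2.
In nonincreasing order the block sizes are [2, 2, 1, 1].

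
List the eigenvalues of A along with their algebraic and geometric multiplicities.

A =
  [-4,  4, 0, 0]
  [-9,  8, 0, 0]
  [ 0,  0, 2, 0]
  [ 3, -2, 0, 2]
λ = 2: alg = 4, geom = 3

Step 1 — factor the characteristic polynomial to read off the algebraic multiplicities:
  χ_A(x) = (x - 2)^4

Step 2 — compute geometric multiplicities via the rank-nullity identity g(λ) = n − rank(A − λI):
  rank(A − (2)·I) = 1, so dim ker(A − (2)·I) = n − 1 = 3

Summary:
  λ = 2: algebraic multiplicity = 4, geometric multiplicity = 3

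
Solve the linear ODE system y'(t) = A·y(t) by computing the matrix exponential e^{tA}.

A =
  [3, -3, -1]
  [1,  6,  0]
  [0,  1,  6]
e^{tA} =
  [t^2*exp(5*t)/2 - 2*t*exp(5*t) + exp(5*t), t^2*exp(5*t) - 3*t*exp(5*t), t^2*exp(5*t)/2 - t*exp(5*t)]
  [-t^2*exp(5*t)/2 + t*exp(5*t), -t^2*exp(5*t) + t*exp(5*t) + exp(5*t), -t^2*exp(5*t)/2]
  [t^2*exp(5*t)/2, t^2*exp(5*t) + t*exp(5*t), t^2*exp(5*t)/2 + t*exp(5*t) + exp(5*t)]

Strategy: write A = P · J · P⁻¹ where J is a Jordan canonical form, so e^{tA} = P · e^{tJ} · P⁻¹, and e^{tJ} can be computed block-by-block.

A has Jordan form
J =
  [5, 1, 0]
  [0, 5, 1]
  [0, 0, 5]
(up to reordering of blocks).

Per-block formulas:
  For a 3×3 Jordan block J_3(5): exp(t · J_3(5)) = e^(5t)·(I + t·N + (t^2/2)·N^2), where N is the 3×3 nilpotent shift.

After assembling e^{tJ} and conjugating by P, we get:

e^{tA} =
  [t^2*exp(5*t)/2 - 2*t*exp(5*t) + exp(5*t), t^2*exp(5*t) - 3*t*exp(5*t), t^2*exp(5*t)/2 - t*exp(5*t)]
  [-t^2*exp(5*t)/2 + t*exp(5*t), -t^2*exp(5*t) + t*exp(5*t) + exp(5*t), -t^2*exp(5*t)/2]
  [t^2*exp(5*t)/2, t^2*exp(5*t) + t*exp(5*t), t^2*exp(5*t)/2 + t*exp(5*t) + exp(5*t)]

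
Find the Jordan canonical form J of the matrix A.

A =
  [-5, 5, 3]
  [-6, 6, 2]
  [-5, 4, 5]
J_3(2)

The characteristic polynomial is
  det(x·I − A) = x^3 - 6*x^2 + 12*x - 8 = (x - 2)^3

Eigenvalues and multiplicities (the geometric multiplicity of λ is n − rank(A − λI), which equals the number of Jordan blocks for λ):
  λ = 2: algebraic multiplicity = 3, geometric multiplicity = 1

Determining the block sizes for each eigenvalue:
  λ = 2: one block (gm = 1), so the single block has size am = 3 → block sizes [3]

Assembling the blocks gives a Jordan form
J =
  [2, 1, 0]
  [0, 2, 1]
  [0, 0, 2]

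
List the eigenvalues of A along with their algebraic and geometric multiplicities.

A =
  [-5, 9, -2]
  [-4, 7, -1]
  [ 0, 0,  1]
λ = 1: alg = 3, geom = 1

Step 1 — factor the characteristic polynomial to read off the algebraic multiplicities:
  χ_A(x) = (x - 1)^3

Step 2 — compute geometric multiplicities via the rank-nullity identity g(λ) = n − rank(A − λI):
  rank(A − (1)·I) = 2, so dim ker(A − (1)·I) = n − 2 = 1

Summary:
  λ = 1: algebraic multiplicity = 3, geometric multiplicity = 1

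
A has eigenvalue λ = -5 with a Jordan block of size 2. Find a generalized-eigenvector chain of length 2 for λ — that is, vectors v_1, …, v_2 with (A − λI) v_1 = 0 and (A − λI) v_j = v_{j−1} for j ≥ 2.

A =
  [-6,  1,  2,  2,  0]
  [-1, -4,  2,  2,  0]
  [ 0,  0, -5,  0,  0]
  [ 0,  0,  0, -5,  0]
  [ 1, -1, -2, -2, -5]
A Jordan chain for λ = -5 of length 2:
v_1 = (-1, -1, 0, 0, 1)ᵀ
v_2 = (1, 0, 0, 0, 0)ᵀ

Let N = A − (-5)·I. We want v_2 with N^2 v_2 = 0 but N^1 v_2 ≠ 0; then v_{j-1} := N · v_j for j = 2, …, 2.

Pick v_2 = (1, 0, 0, 0, 0)ᵀ.
Then v_1 = N · v_2 = (-1, -1, 0, 0, 1)ᵀ.

Sanity check: (A − (-5)·I) v_1 = (0, 0, 0, 0, 0)ᵀ = 0. ✓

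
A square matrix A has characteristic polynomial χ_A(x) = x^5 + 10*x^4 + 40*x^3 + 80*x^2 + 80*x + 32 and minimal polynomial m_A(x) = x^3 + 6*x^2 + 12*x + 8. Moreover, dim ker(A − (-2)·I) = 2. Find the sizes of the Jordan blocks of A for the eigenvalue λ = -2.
Block sizes for λ = -2: [3, 2]

Step 1 — from the characteristic polynomial, algebraic multiplicity of λ = -2 is 5. From dim ker(A − (-2)·I) = 2, there are exactly 2 Jordan blocks for λ = -2.
Step 2 — from the minimal polynomial, the factor (x + 2)^3 tells us the largest block for λ = -2 has size 3.
Step 3 — with total size 5, 2 blocks, and largest block 3, the block sizes (in nonincreasing order) are [3, 2].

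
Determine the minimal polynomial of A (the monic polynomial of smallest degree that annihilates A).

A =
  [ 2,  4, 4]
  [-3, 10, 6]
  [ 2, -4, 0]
x^2 - 8*x + 16

The characteristic polynomial is χ_A(x) = (x - 4)^3, so the eigenvalues are known. The minimal polynomial is
  m_A(x) = Π_λ (x − λ)^{k_λ}
where k_λ is the size of the *largest* Jordan block for λ (equivalently, the smallest k with (A − λI)^k v = 0 for every generalised eigenvector v of λ).

  λ = 4: largest Jordan block has size 2, contributing (x − 4)^2

So m_A(x) = (x - 4)^2 = x^2 - 8*x + 16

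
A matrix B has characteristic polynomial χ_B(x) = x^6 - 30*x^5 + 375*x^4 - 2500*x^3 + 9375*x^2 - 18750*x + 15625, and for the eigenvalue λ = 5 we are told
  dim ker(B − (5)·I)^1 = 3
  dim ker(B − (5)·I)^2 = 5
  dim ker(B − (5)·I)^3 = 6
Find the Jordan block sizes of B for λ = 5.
Block sizes for λ = 5: [3, 2, 1]

From the dimensions of kernels of powers, the number of Jordan blocks of size at least j is d_j − d_{j−1} where d_j = dim ker(N^j) (with d_0 = 0). Computing the differences gives [3, 2, 1].
The number of blocks of size exactly k is (#blocks of size ≥ k) − (#blocks of size ≥ k + 1), so the partition is: 1 block(s) of size 1, 1 block(s) of size 2, 1 block(s) of size 3.
In nonincreasing order the block sizes are [3, 2, 1].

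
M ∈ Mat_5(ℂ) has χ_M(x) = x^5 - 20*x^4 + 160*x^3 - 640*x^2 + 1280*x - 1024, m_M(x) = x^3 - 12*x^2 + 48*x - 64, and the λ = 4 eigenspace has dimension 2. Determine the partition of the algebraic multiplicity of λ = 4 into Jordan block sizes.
Block sizes for λ = 4: [3, 2]

Step 1 — from the characteristic polynomial, algebraic multiplicity of λ = 4 is 5. From dim ker(M − (4)·I) = 2, there are exactly 2 Jordan blocks for λ = 4.
Step 2 — from the minimal polynomial, the factor (x − 4)^3 tells us the largest block for λ = 4 has size 3.
Step 3 — with total size 5, 2 blocks, and largest block 3, the block sizes (in nonincreasing order) are [3, 2].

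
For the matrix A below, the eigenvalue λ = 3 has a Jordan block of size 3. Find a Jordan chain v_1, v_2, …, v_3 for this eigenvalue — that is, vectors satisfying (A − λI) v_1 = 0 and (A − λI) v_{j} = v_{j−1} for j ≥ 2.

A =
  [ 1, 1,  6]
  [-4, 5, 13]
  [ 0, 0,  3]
A Jordan chain for λ = 3 of length 3:
v_1 = (1, 2, 0)ᵀ
v_2 = (6, 13, 0)ᵀ
v_3 = (0, 0, 1)ᵀ

Let N = A − (3)·I. We want v_3 with N^3 v_3 = 0 but N^2 v_3 ≠ 0; then v_{j-1} := N · v_j for j = 3, …, 2.

Pick v_3 = (0, 0, 1)ᵀ.
Then v_2 = N · v_3 = (6, 13, 0)ᵀ.
Then v_1 = N · v_2 = (1, 2, 0)ᵀ.

Sanity check: (A − (3)·I) v_1 = (0, 0, 0)ᵀ = 0. ✓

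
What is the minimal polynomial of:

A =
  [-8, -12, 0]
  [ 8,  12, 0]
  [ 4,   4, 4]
x^2 - 4*x

The characteristic polynomial is χ_A(x) = x*(x - 4)^2, so the eigenvalues are known. The minimal polynomial is
  m_A(x) = Π_λ (x − λ)^{k_λ}
where k_λ is the size of the *largest* Jordan block for λ (equivalently, the smallest k with (A − λI)^k v = 0 for every generalised eigenvector v of λ).

  λ = 0: largest Jordan block has size 1, contributing (x − 0)
  λ = 4: largest Jordan block has size 1, contributing (x − 4)

So m_A(x) = x*(x - 4) = x^2 - 4*x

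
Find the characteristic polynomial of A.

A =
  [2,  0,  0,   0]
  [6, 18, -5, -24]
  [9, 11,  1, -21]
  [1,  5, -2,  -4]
x^4 - 17*x^3 + 105*x^2 - 275*x + 250

Expanding det(x·I − A) (e.g. by cofactor expansion or by noting that A is similar to its Jordan form J, which has the same characteristic polynomial as A) gives
  χ_A(x) = x^4 - 17*x^3 + 105*x^2 - 275*x + 250
which factors as (x - 5)^3*(x - 2). The eigenvalues (with algebraic multiplicities) are λ = 2 with multiplicity 1, λ = 5 with multiplicity 3.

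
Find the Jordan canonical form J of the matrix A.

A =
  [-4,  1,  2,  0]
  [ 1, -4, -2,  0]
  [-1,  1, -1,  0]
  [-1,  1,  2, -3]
J_2(-3) ⊕ J_1(-3) ⊕ J_1(-3)

The characteristic polynomial is
  det(x·I − A) = x^4 + 12*x^3 + 54*x^2 + 108*x + 81 = (x + 3)^4

Eigenvalues and multiplicities (the geometric multiplicity of λ is n − rank(A − λI), which equals the number of Jordan blocks for λ):
  λ = -3: algebraic multiplicity = 4, geometric multiplicity = 3

Determining the block sizes for each eigenvalue:
  λ = -3: 3 blocks summing to 4 forces exactly one block of size 2 and the rest size 1 → block sizes [2, 1, 1]

Assembling the blocks gives a Jordan form
J =
  [-3,  1,  0,  0]
  [ 0, -3,  0,  0]
  [ 0,  0, -3,  0]
  [ 0,  0,  0, -3]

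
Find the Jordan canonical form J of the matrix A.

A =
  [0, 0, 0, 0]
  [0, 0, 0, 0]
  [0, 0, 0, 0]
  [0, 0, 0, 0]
J_1(0) ⊕ J_1(0) ⊕ J_1(0) ⊕ J_1(0)

The characteristic polynomial is
  det(x·I − A) = x^4

Eigenvalues and multiplicities (the geometric multiplicity of λ is n − rank(A − λI), which equals the number of Jordan blocks for λ):
  λ = 0: algebraic multiplicity = 4, geometric multiplicity = 4

Determining the block sizes for each eigenvalue:
  λ = 0: gm = am = 4, so every block has size 1 → block sizes [1, 1, 1, 1]

Assembling the blocks gives a Jordan form
J =
  [0, 0, 0, 0]
  [0, 0, 0, 0]
  [0, 0, 0, 0]
  [0, 0, 0, 0]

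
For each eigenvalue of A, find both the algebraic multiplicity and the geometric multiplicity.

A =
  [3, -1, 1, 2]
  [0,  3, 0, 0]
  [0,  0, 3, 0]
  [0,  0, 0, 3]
λ = 3: alg = 4, geom = 3

Step 1 — factor the characteristic polynomial to read off the algebraic multiplicities:
  χ_A(x) = (x - 3)^4

Step 2 — compute geometric multiplicities via the rank-nullity identity g(λ) = n − rank(A − λI):
  rank(A − (3)·I) = 1, so dim ker(A − (3)·I) = n − 1 = 3

Summary:
  λ = 3: algebraic multiplicity = 4, geometric multiplicity = 3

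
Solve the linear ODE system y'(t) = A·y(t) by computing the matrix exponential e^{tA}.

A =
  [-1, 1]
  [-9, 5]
e^{tA} =
  [-3*t*exp(2*t) + exp(2*t), t*exp(2*t)]
  [-9*t*exp(2*t), 3*t*exp(2*t) + exp(2*t)]

Strategy: write A = P · J · P⁻¹ where J is a Jordan canonical form, so e^{tA} = P · e^{tJ} · P⁻¹, and e^{tJ} can be computed block-by-block.

A has Jordan form
J =
  [2, 1]
  [0, 2]
(up to reordering of blocks).

Per-block formulas:
  For a 2×2 Jordan block J_2(2): exp(t · J_2(2)) = e^(2t)·(I + t·N), where N is the 2×2 nilpotent shift.

After assembling e^{tJ} and conjugating by P, we get:

e^{tA} =
  [-3*t*exp(2*t) + exp(2*t), t*exp(2*t)]
  [-9*t*exp(2*t), 3*t*exp(2*t) + exp(2*t)]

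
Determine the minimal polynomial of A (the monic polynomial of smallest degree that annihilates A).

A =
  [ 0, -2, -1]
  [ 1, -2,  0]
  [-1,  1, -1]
x^3 + 3*x^2 + 3*x + 1

The characteristic polynomial is χ_A(x) = (x + 1)^3, so the eigenvalues are known. The minimal polynomial is
  m_A(x) = Π_λ (x − λ)^{k_λ}
where k_λ is the size of the *largest* Jordan block for λ (equivalently, the smallest k with (A − λI)^k v = 0 for every generalised eigenvector v of λ).

  λ = -1: largest Jordan block has size 3, contributing (x + 1)^3

So m_A(x) = (x + 1)^3 = x^3 + 3*x^2 + 3*x + 1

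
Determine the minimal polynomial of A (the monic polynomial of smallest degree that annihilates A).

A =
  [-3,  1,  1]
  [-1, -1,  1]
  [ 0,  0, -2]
x^2 + 4*x + 4

The characteristic polynomial is χ_A(x) = (x + 2)^3, so the eigenvalues are known. The minimal polynomial is
  m_A(x) = Π_λ (x − λ)^{k_λ}
where k_λ is the size of the *largest* Jordan block for λ (equivalently, the smallest k with (A − λI)^k v = 0 for every generalised eigenvector v of λ).

  λ = -2: largest Jordan block has size 2, contributing (x + 2)^2

So m_A(x) = (x + 2)^2 = x^2 + 4*x + 4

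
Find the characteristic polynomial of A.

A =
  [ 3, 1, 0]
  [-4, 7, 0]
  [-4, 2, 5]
x^3 - 15*x^2 + 75*x - 125

Expanding det(x·I − A) (e.g. by cofactor expansion or by noting that A is similar to its Jordan form J, which has the same characteristic polynomial as A) gives
  χ_A(x) = x^3 - 15*x^2 + 75*x - 125
which factors as (x - 5)^3. The eigenvalues (with algebraic multiplicities) are λ = 5 with multiplicity 3.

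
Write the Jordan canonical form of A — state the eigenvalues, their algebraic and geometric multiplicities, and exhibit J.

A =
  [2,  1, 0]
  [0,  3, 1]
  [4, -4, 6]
J_1(3) ⊕ J_2(4)

The characteristic polynomial is
  det(x·I − A) = x^3 - 11*x^2 + 40*x - 48 = (x - 4)^2*(x - 3)

Eigenvalues and multiplicities (the geometric multiplicity of λ is n − rank(A − λI), which equals the number of Jordan blocks for λ):
  λ = 3: algebraic multiplicity = 1, geometric multiplicity = 1
  λ = 4: algebraic multiplicity = 2, geometric multiplicity = 1

Determining the block sizes for each eigenvalue:
  λ = 3: one block (gm = 1), so the single block has size am = 1 → block sizes [1]
  λ = 4: one block (gm = 1), so the single block has size am = 2 → block sizes [2]

Assembling the blocks gives a Jordan form
J =
  [3, 0, 0]
  [0, 4, 1]
  [0, 0, 4]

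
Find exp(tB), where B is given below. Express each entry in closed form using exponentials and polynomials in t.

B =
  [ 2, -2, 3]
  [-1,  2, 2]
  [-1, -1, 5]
e^{tB} =
  [-t*exp(3*t) + exp(3*t), t^2*exp(3*t)/2 - 2*t*exp(3*t), -t^2*exp(3*t)/2 + 3*t*exp(3*t)]
  [-t*exp(3*t), t^2*exp(3*t)/2 - t*exp(3*t) + exp(3*t), -t^2*exp(3*t)/2 + 2*t*exp(3*t)]
  [-t*exp(3*t), t^2*exp(3*t)/2 - t*exp(3*t), -t^2*exp(3*t)/2 + 2*t*exp(3*t) + exp(3*t)]

Strategy: write B = P · J · P⁻¹ where J is a Jordan canonical form, so e^{tB} = P · e^{tJ} · P⁻¹, and e^{tJ} can be computed block-by-block.

B has Jordan form
J =
  [3, 1, 0]
  [0, 3, 1]
  [0, 0, 3]
(up to reordering of blocks).

Per-block formulas:
  For a 3×3 Jordan block J_3(3): exp(t · J_3(3)) = e^(3t)·(I + t·N + (t^2/2)·N^2), where N is the 3×3 nilpotent shift.

After assembling e^{tJ} and conjugating by P, we get:

e^{tB} =
  [-t*exp(3*t) + exp(3*t), t^2*exp(3*t)/2 - 2*t*exp(3*t), -t^2*exp(3*t)/2 + 3*t*exp(3*t)]
  [-t*exp(3*t), t^2*exp(3*t)/2 - t*exp(3*t) + exp(3*t), -t^2*exp(3*t)/2 + 2*t*exp(3*t)]
  [-t*exp(3*t), t^2*exp(3*t)/2 - t*exp(3*t), -t^2*exp(3*t)/2 + 2*t*exp(3*t) + exp(3*t)]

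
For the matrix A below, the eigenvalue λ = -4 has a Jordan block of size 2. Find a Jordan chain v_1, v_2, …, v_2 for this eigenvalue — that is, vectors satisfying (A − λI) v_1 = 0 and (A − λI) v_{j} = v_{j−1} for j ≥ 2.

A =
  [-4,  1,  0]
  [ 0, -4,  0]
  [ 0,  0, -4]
A Jordan chain for λ = -4 of length 2:
v_1 = (1, 0, 0)ᵀ
v_2 = (0, 1, 0)ᵀ

Let N = A − (-4)·I. We want v_2 with N^2 v_2 = 0 but N^1 v_2 ≠ 0; then v_{j-1} := N · v_j for j = 2, …, 2.

Pick v_2 = (0, 1, 0)ᵀ.
Then v_1 = N · v_2 = (1, 0, 0)ᵀ.

Sanity check: (A − (-4)·I) v_1 = (0, 0, 0)ᵀ = 0. ✓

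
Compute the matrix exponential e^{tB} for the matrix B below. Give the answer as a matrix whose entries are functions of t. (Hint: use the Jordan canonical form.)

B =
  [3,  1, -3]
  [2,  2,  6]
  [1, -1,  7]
e^{tB} =
  [-t*exp(4*t) + exp(4*t), t*exp(4*t), -3*t*exp(4*t)]
  [2*t*exp(4*t), -2*t*exp(4*t) + exp(4*t), 6*t*exp(4*t)]
  [t*exp(4*t), -t*exp(4*t), 3*t*exp(4*t) + exp(4*t)]

Strategy: write B = P · J · P⁻¹ where J is a Jordan canonical form, so e^{tB} = P · e^{tJ} · P⁻¹, and e^{tJ} can be computed block-by-block.

B has Jordan form
J =
  [4, 1, 0]
  [0, 4, 0]
  [0, 0, 4]
(up to reordering of blocks).

Per-block formulas:
  For a 2×2 Jordan block J_2(4): exp(t · J_2(4)) = e^(4t)·(I + t·N), where N is the 2×2 nilpotent shift.
  For a 1×1 block at λ = 4: exp(t · [4]) = [e^(4t)].

After assembling e^{tJ} and conjugating by P, we get:

e^{tB} =
  [-t*exp(4*t) + exp(4*t), t*exp(4*t), -3*t*exp(4*t)]
  [2*t*exp(4*t), -2*t*exp(4*t) + exp(4*t), 6*t*exp(4*t)]
  [t*exp(4*t), -t*exp(4*t), 3*t*exp(4*t) + exp(4*t)]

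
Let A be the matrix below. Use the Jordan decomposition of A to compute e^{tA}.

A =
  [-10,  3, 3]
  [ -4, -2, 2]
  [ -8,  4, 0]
e^{tA} =
  [-6*t*exp(-4*t) + exp(-4*t), 3*t*exp(-4*t), 3*t*exp(-4*t)]
  [-4*t*exp(-4*t), 2*t*exp(-4*t) + exp(-4*t), 2*t*exp(-4*t)]
  [-8*t*exp(-4*t), 4*t*exp(-4*t), 4*t*exp(-4*t) + exp(-4*t)]

Strategy: write A = P · J · P⁻¹ where J is a Jordan canonical form, so e^{tA} = P · e^{tJ} · P⁻¹, and e^{tJ} can be computed block-by-block.

A has Jordan form
J =
  [-4,  1,  0]
  [ 0, -4,  0]
  [ 0,  0, -4]
(up to reordering of blocks).

Per-block formulas:
  For a 2×2 Jordan block J_2(-4): exp(t · J_2(-4)) = e^(-4t)·(I + t·N), where N is the 2×2 nilpotent shift.
  For a 1×1 block at λ = -4: exp(t · [-4]) = [e^(-4t)].

After assembling e^{tJ} and conjugating by P, we get:

e^{tA} =
  [-6*t*exp(-4*t) + exp(-4*t), 3*t*exp(-4*t), 3*t*exp(-4*t)]
  [-4*t*exp(-4*t), 2*t*exp(-4*t) + exp(-4*t), 2*t*exp(-4*t)]
  [-8*t*exp(-4*t), 4*t*exp(-4*t), 4*t*exp(-4*t) + exp(-4*t)]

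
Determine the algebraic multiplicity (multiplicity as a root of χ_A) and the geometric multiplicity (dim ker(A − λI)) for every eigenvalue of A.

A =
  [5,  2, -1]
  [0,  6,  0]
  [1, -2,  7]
λ = 6: alg = 3, geom = 2

Step 1 — factor the characteristic polynomial to read off the algebraic multiplicities:
  χ_A(x) = (x - 6)^3

Step 2 — compute geometric multiplicities via the rank-nullity identity g(λ) = n − rank(A − λI):
  rank(A − (6)·I) = 1, so dim ker(A − (6)·I) = n − 1 = 2

Summary:
  λ = 6: algebraic multiplicity = 3, geometric multiplicity = 2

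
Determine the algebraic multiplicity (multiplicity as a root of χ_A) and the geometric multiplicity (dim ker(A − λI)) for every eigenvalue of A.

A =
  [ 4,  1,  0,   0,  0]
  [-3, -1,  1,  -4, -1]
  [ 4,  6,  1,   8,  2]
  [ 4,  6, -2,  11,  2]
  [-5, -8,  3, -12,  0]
λ = 3: alg = 5, geom = 3

Step 1 — factor the characteristic polynomial to read off the algebraic multiplicities:
  χ_A(x) = (x - 3)^5

Step 2 — compute geometric multiplicities via the rank-nullity identity g(λ) = n − rank(A − λI):
  rank(A − (3)·I) = 2, so dim ker(A − (3)·I) = n − 2 = 3

Summary:
  λ = 3: algebraic multiplicity = 5, geometric multiplicity = 3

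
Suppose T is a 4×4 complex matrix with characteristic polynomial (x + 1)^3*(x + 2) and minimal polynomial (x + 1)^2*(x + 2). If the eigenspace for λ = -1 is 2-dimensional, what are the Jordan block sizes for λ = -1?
Block sizes for λ = -1: [2, 1]

Step 1 — from the characteristic polynomial, algebraic multiplicity of λ = -1 is 3. From dim ker(T − (-1)·I) = 2, there are exactly 2 Jordan blocks for λ = -1.
Step 2 — from the minimal polynomial, the factor (x + 1)^2 tells us the largest block for λ = -1 has size 2.
Step 3 — with total size 3, 2 blocks, and largest block 2, the block sizes (in nonincreasing order) are [2, 1].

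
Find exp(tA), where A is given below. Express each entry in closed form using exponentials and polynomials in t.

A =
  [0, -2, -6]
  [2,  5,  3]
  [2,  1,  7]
e^{tA} =
  [-4*t*exp(4*t) + exp(4*t), -2*t*exp(4*t), -6*t*exp(4*t)]
  [2*t*exp(4*t), t*exp(4*t) + exp(4*t), 3*t*exp(4*t)]
  [2*t*exp(4*t), t*exp(4*t), 3*t*exp(4*t) + exp(4*t)]

Strategy: write A = P · J · P⁻¹ where J is a Jordan canonical form, so e^{tA} = P · e^{tJ} · P⁻¹, and e^{tJ} can be computed block-by-block.

A has Jordan form
J =
  [4, 1, 0]
  [0, 4, 0]
  [0, 0, 4]
(up to reordering of blocks).

Per-block formulas:
  For a 2×2 Jordan block J_2(4): exp(t · J_2(4)) = e^(4t)·(I + t·N), where N is the 2×2 nilpotent shift.
  For a 1×1 block at λ = 4: exp(t · [4]) = [e^(4t)].

After assembling e^{tJ} and conjugating by P, we get:

e^{tA} =
  [-4*t*exp(4*t) + exp(4*t), -2*t*exp(4*t), -6*t*exp(4*t)]
  [2*t*exp(4*t), t*exp(4*t) + exp(4*t), 3*t*exp(4*t)]
  [2*t*exp(4*t), t*exp(4*t), 3*t*exp(4*t) + exp(4*t)]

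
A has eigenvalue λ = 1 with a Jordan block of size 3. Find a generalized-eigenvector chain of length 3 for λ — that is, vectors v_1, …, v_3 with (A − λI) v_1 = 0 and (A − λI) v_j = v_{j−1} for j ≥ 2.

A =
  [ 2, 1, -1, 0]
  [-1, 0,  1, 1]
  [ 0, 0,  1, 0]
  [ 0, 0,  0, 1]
A Jordan chain for λ = 1 of length 3:
v_1 = (1, -1, 0, 0)ᵀ
v_2 = (0, 1, 0, 0)ᵀ
v_3 = (0, 0, 0, 1)ᵀ

Let N = A − (1)·I. We want v_3 with N^3 v_3 = 0 but N^2 v_3 ≠ 0; then v_{j-1} := N · v_j for j = 3, …, 2.

Pick v_3 = (0, 0, 0, 1)ᵀ.
Then v_2 = N · v_3 = (0, 1, 0, 0)ᵀ.
Then v_1 = N · v_2 = (1, -1, 0, 0)ᵀ.

Sanity check: (A − (1)·I) v_1 = (0, 0, 0, 0)ᵀ = 0. ✓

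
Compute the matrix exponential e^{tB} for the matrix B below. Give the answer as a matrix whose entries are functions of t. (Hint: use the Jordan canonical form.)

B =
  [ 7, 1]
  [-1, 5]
e^{tB} =
  [t*exp(6*t) + exp(6*t), t*exp(6*t)]
  [-t*exp(6*t), -t*exp(6*t) + exp(6*t)]

Strategy: write B = P · J · P⁻¹ where J is a Jordan canonical form, so e^{tB} = P · e^{tJ} · P⁻¹, and e^{tJ} can be computed block-by-block.

B has Jordan form
J =
  [6, 1]
  [0, 6]
(up to reordering of blocks).

Per-block formulas:
  For a 2×2 Jordan block J_2(6): exp(t · J_2(6)) = e^(6t)·(I + t·N), where N is the 2×2 nilpotent shift.

After assembling e^{tJ} and conjugating by P, we get:

e^{tB} =
  [t*exp(6*t) + exp(6*t), t*exp(6*t)]
  [-t*exp(6*t), -t*exp(6*t) + exp(6*t)]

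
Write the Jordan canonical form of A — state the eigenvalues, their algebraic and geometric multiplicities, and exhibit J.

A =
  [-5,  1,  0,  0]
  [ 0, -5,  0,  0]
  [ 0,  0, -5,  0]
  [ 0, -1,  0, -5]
J_2(-5) ⊕ J_1(-5) ⊕ J_1(-5)

The characteristic polynomial is
  det(x·I − A) = x^4 + 20*x^3 + 150*x^2 + 500*x + 625 = (x + 5)^4

Eigenvalues and multiplicities (the geometric multiplicity of λ is n − rank(A − λI), which equals the number of Jordan blocks for λ):
  λ = -5: algebraic multiplicity = 4, geometric multiplicity = 3

Determining the block sizes for each eigenvalue:
  λ = -5: 3 blocks summing to 4 forces exactly one block of size 2 and the rest size 1 → block sizes [2, 1, 1]

Assembling the blocks gives a Jordan form
J =
  [-5,  1,  0,  0]
  [ 0, -5,  0,  0]
  [ 0,  0, -5,  0]
  [ 0,  0,  0, -5]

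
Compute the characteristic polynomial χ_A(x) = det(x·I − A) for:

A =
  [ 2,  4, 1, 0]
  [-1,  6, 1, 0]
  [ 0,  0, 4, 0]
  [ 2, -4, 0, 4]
x^4 - 16*x^3 + 96*x^2 - 256*x + 256

Expanding det(x·I − A) (e.g. by cofactor expansion or by noting that A is similar to its Jordan form J, which has the same characteristic polynomial as A) gives
  χ_A(x) = x^4 - 16*x^3 + 96*x^2 - 256*x + 256
which factors as (x - 4)^4. The eigenvalues (with algebraic multiplicities) are λ = 4 with multiplicity 4.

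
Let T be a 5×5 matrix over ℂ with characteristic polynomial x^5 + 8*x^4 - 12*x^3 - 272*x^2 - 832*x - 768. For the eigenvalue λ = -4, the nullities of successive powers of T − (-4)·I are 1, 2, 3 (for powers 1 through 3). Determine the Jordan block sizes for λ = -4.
Block sizes for λ = -4: [3]

From the dimensions of kernels of powers, the number of Jordan blocks of size at least j is d_j − d_{j−1} where d_j = dim ker(N^j) (with d_0 = 0). Computing the differences gives [1, 1, 1].
The number of blocks of size exactly k is (#blocks of size ≥ k) − (#blocks of size ≥ k + 1), so the partition is: 1 block(s) of size 3.
In nonincreasing order the block sizes are [3].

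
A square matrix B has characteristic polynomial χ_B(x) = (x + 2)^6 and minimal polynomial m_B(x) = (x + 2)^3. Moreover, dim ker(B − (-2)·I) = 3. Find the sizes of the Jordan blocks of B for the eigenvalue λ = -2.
Block sizes for λ = -2: [3, 2, 1]

Step 1 — from the characteristic polynomial, algebraic multiplicity of λ = -2 is 6. From dim ker(B − (-2)·I) = 3, there are exactly 3 Jordan blocks for λ = -2.
Step 2 — from the minimal polynomial, the factor (x + 2)^3 tells us the largest block for λ = -2 has size 3.
Step 3 — with total size 6, 3 blocks, and largest block 3, the block sizes (in nonincreasing order) are [3, 2, 1].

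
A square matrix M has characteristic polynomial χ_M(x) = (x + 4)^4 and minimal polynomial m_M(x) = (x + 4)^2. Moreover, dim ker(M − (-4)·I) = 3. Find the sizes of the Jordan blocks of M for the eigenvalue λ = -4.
Block sizes for λ = -4: [2, 1, 1]

Step 1 — from the characteristic polynomial, algebraic multiplicity of λ = -4 is 4. From dim ker(M − (-4)·I) = 3, there are exactly 3 Jordan blocks for λ = -4.
Step 2 — from the minimal polynomial, the factor (x + 4)^2 tells us the largest block for λ = -4 has size 2.
Step 3 — with total size 4, 3 blocks, and largest block 2, the block sizes (in nonincreasing order) are [2, 1, 1].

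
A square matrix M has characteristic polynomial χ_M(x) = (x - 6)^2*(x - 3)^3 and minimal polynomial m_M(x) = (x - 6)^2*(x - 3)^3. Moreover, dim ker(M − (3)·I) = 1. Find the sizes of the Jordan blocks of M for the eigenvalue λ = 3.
Block sizes for λ = 3: [3]

Step 1 — from the characteristic polynomial, algebraic multiplicity of λ = 3 is 3. From dim ker(M − (3)·I) = 1, there are exactly 1 Jordan blocks for λ = 3.
Step 2 — from the minimal polynomial, the factor (x − 3)^3 tells us the largest block for λ = 3 has size 3.
Step 3 — with total size 3, 1 blocks, and largest block 3, the block sizes (in nonincreasing order) are [3].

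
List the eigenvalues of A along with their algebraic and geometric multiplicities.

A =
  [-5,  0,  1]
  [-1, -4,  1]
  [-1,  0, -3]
λ = -4: alg = 3, geom = 2

Step 1 — factor the characteristic polynomial to read off the algebraic multiplicities:
  χ_A(x) = (x + 4)^3

Step 2 — compute geometric multiplicities via the rank-nullity identity g(λ) = n − rank(A − λI):
  rank(A − (-4)·I) = 1, so dim ker(A − (-4)·I) = n − 1 = 2

Summary:
  λ = -4: algebraic multiplicity = 3, geometric multiplicity = 2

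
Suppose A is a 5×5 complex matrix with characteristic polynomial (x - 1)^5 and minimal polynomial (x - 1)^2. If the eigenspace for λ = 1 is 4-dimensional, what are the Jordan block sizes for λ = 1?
Block sizes for λ = 1: [2, 1, 1, 1]

Step 1 — from the characteristic polynomial, algebraic multiplicity of λ = 1 is 5. From dim ker(A − (1)·I) = 4, there are exactly 4 Jordan blocks for λ = 1.
Step 2 — from the minimal polynomial, the factor (x − 1)^2 tells us the largest block for λ = 1 has size 2.
Step 3 — with total size 5, 4 blocks, and largest block 2, the block sizes (in nonincreasing order) are [2, 1, 1, 1].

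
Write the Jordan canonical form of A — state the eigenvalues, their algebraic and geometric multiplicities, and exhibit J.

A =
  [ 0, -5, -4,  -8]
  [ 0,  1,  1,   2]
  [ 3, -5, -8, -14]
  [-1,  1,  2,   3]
J_3(-1) ⊕ J_1(-1)

The characteristic polynomial is
  det(x·I − A) = x^4 + 4*x^3 + 6*x^2 + 4*x + 1 = (x + 1)^4

Eigenvalues and multiplicities (the geometric multiplicity of λ is n − rank(A − λI), which equals the number of Jordan blocks for λ):
  λ = -1: algebraic multiplicity = 4, geometric multiplicity = 2

Determining the block sizes for each eigenvalue:
  λ = -1: with am = 4 and gm = 2, the partition is not yet determined (e.g. several partitions of 4 into 2 parts exist). Let N = A − (-1)·I. Computing rank(N^1) = 2, rank(N^2) = 1, rank(N^3) = 0; the number of blocks of size ≥ j is rank(N^{j−1}) − rank(N^j), giving [2, 1, 1]. So we have 1 block(s) of size 3, 1 block(s) of size 1 → block sizes [3, 1]

Assembling the blocks gives a Jordan form
J =
  [-1,  1,  0,  0]
  [ 0, -1,  1,  0]
  [ 0,  0, -1,  0]
  [ 0,  0,  0, -1]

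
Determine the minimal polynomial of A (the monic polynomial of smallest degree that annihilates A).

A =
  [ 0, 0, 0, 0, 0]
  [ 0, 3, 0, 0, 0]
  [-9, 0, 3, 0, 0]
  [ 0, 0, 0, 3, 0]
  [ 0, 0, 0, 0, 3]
x^2 - 3*x

The characteristic polynomial is χ_A(x) = x*(x - 3)^4, so the eigenvalues are known. The minimal polynomial is
  m_A(x) = Π_λ (x − λ)^{k_λ}
where k_λ is the size of the *largest* Jordan block for λ (equivalently, the smallest k with (A − λI)^k v = 0 for every generalised eigenvector v of λ).

  λ = 0: largest Jordan block has size 1, contributing (x − 0)
  λ = 3: largest Jordan block has size 1, contributing (x − 3)

So m_A(x) = x*(x - 3) = x^2 - 3*x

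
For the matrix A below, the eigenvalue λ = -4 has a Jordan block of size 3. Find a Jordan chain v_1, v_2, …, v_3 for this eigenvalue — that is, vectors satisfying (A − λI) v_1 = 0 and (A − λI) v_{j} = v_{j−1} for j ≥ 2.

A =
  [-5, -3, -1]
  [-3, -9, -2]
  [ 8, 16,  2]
A Jordan chain for λ = -4 of length 3:
v_1 = (2, 2, -8)ᵀ
v_2 = (-1, -3, 8)ᵀ
v_3 = (1, 0, 0)ᵀ

Let N = A − (-4)·I. We want v_3 with N^3 v_3 = 0 but N^2 v_3 ≠ 0; then v_{j-1} := N · v_j for j = 3, …, 2.

Pick v_3 = (1, 0, 0)ᵀ.
Then v_2 = N · v_3 = (-1, -3, 8)ᵀ.
Then v_1 = N · v_2 = (2, 2, -8)ᵀ.

Sanity check: (A − (-4)·I) v_1 = (0, 0, 0)ᵀ = 0. ✓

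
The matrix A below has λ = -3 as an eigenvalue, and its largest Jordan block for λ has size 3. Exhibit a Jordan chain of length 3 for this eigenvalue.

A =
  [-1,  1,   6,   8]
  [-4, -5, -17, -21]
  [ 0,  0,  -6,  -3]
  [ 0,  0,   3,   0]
A Jordan chain for λ = -3 of length 3:
v_1 = (1, -2, 0, 0)ᵀ
v_2 = (6, -17, -3, 3)ᵀ
v_3 = (0, 0, 1, 0)ᵀ

Let N = A − (-3)·I. We want v_3 with N^3 v_3 = 0 but N^2 v_3 ≠ 0; then v_{j-1} := N · v_j for j = 3, …, 2.

Pick v_3 = (0, 0, 1, 0)ᵀ.
Then v_2 = N · v_3 = (6, -17, -3, 3)ᵀ.
Then v_1 = N · v_2 = (1, -2, 0, 0)ᵀ.

Sanity check: (A − (-3)·I) v_1 = (0, 0, 0, 0)ᵀ = 0. ✓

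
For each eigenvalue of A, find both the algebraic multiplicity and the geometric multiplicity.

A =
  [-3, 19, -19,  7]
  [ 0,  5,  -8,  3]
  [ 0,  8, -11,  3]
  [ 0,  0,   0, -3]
λ = -3: alg = 4, geom = 2

Step 1 — factor the characteristic polynomial to read off the algebraic multiplicities:
  χ_A(x) = (x + 3)^4

Step 2 — compute geometric multiplicities via the rank-nullity identity g(λ) = n − rank(A − λI):
  rank(A − (-3)·I) = 2, so dim ker(A − (-3)·I) = n − 2 = 2

Summary:
  λ = -3: algebraic multiplicity = 4, geometric multiplicity = 2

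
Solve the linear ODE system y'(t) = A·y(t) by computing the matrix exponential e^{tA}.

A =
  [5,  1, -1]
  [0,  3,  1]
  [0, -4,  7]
e^{tA} =
  [exp(5*t), t^2*exp(5*t) + t*exp(5*t), -t^2*exp(5*t)/2 - t*exp(5*t)]
  [0, -2*t*exp(5*t) + exp(5*t), t*exp(5*t)]
  [0, -4*t*exp(5*t), 2*t*exp(5*t) + exp(5*t)]

Strategy: write A = P · J · P⁻¹ where J is a Jordan canonical form, so e^{tA} = P · e^{tJ} · P⁻¹, and e^{tJ} can be computed block-by-block.

A has Jordan form
J =
  [5, 1, 0]
  [0, 5, 1]
  [0, 0, 5]
(up to reordering of blocks).

Per-block formulas:
  For a 3×3 Jordan block J_3(5): exp(t · J_3(5)) = e^(5t)·(I + t·N + (t^2/2)·N^2), where N is the 3×3 nilpotent shift.

After assembling e^{tJ} and conjugating by P, we get:

e^{tA} =
  [exp(5*t), t^2*exp(5*t) + t*exp(5*t), -t^2*exp(5*t)/2 - t*exp(5*t)]
  [0, -2*t*exp(5*t) + exp(5*t), t*exp(5*t)]
  [0, -4*t*exp(5*t), 2*t*exp(5*t) + exp(5*t)]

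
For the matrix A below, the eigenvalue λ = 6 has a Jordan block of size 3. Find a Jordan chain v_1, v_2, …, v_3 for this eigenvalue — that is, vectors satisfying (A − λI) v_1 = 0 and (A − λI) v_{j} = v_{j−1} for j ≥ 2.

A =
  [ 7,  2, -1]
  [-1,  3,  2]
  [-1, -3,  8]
A Jordan chain for λ = 6 of length 3:
v_1 = (-1, 1, 1)ᵀ
v_2 = (2, -3, -3)ᵀ
v_3 = (0, 1, 0)ᵀ

Let N = A − (6)·I. We want v_3 with N^3 v_3 = 0 but N^2 v_3 ≠ 0; then v_{j-1} := N · v_j for j = 3, …, 2.

Pick v_3 = (0, 1, 0)ᵀ.
Then v_2 = N · v_3 = (2, -3, -3)ᵀ.
Then v_1 = N · v_2 = (-1, 1, 1)ᵀ.

Sanity check: (A − (6)·I) v_1 = (0, 0, 0)ᵀ = 0. ✓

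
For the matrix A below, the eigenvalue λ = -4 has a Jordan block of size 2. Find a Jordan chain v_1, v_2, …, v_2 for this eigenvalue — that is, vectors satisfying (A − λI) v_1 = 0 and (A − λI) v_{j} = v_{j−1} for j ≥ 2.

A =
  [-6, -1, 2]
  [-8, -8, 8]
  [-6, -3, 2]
A Jordan chain for λ = -4 of length 2:
v_1 = (-2, -8, -6)ᵀ
v_2 = (1, 0, 0)ᵀ

Let N = A − (-4)·I. We want v_2 with N^2 v_2 = 0 but N^1 v_2 ≠ 0; then v_{j-1} := N · v_j for j = 2, …, 2.

Pick v_2 = (1, 0, 0)ᵀ.
Then v_1 = N · v_2 = (-2, -8, -6)ᵀ.

Sanity check: (A − (-4)·I) v_1 = (0, 0, 0)ᵀ = 0. ✓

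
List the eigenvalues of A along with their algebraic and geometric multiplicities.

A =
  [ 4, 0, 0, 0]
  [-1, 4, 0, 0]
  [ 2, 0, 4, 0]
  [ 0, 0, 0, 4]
λ = 4: alg = 4, geom = 3

Step 1 — factor the characteristic polynomial to read off the algebraic multiplicities:
  χ_A(x) = (x - 4)^4

Step 2 — compute geometric multiplicities via the rank-nullity identity g(λ) = n − rank(A − λI):
  rank(A − (4)·I) = 1, so dim ker(A − (4)·I) = n − 1 = 3

Summary:
  λ = 4: algebraic multiplicity = 4, geometric multiplicity = 3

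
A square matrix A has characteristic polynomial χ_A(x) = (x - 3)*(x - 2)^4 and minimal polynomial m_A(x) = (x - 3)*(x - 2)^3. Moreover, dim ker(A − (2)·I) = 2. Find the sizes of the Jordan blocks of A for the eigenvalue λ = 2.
Block sizes for λ = 2: [3, 1]

Step 1 — from the characteristic polynomial, algebraic multiplicity of λ = 2 is 4. From dim ker(A − (2)·I) = 2, there are exactly 2 Jordan blocks for λ = 2.
Step 2 — from the minimal polynomial, the factor (x − 2)^3 tells us the largest block for λ = 2 has size 3.
Step 3 — with total size 4, 2 blocks, and largest block 3, the block sizes (in nonincreasing order) are [3, 1].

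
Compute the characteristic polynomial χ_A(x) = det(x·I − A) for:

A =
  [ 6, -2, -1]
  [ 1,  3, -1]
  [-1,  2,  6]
x^3 - 15*x^2 + 75*x - 125

Expanding det(x·I − A) (e.g. by cofactor expansion or by noting that A is similar to its Jordan form J, which has the same characteristic polynomial as A) gives
  χ_A(x) = x^3 - 15*x^2 + 75*x - 125
which factors as (x - 5)^3. The eigenvalues (with algebraic multiplicities) are λ = 5 with multiplicity 3.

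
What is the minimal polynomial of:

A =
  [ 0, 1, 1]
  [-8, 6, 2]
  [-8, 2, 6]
x^2 - 8*x + 16

The characteristic polynomial is χ_A(x) = (x - 4)^3, so the eigenvalues are known. The minimal polynomial is
  m_A(x) = Π_λ (x − λ)^{k_λ}
where k_λ is the size of the *largest* Jordan block for λ (equivalently, the smallest k with (A − λI)^k v = 0 for every generalised eigenvector v of λ).

  λ = 4: largest Jordan block has size 2, contributing (x − 4)^2

So m_A(x) = (x - 4)^2 = x^2 - 8*x + 16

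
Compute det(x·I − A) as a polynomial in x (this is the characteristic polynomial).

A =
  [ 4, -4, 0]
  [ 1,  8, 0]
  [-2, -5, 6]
x^3 - 18*x^2 + 108*x - 216

Expanding det(x·I − A) (e.g. by cofactor expansion or by noting that A is similar to its Jordan form J, which has the same characteristic polynomial as A) gives
  χ_A(x) = x^3 - 18*x^2 + 108*x - 216
which factors as (x - 6)^3. The eigenvalues (with algebraic multiplicities) are λ = 6 with multiplicity 3.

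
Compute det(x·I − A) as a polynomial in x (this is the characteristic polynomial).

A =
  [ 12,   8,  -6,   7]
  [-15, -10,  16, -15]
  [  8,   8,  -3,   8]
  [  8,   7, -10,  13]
x^4 - 12*x^3 + 30*x^2 + 100*x - 375

Expanding det(x·I − A) (e.g. by cofactor expansion or by noting that A is similar to its Jordan form J, which has the same characteristic polynomial as A) gives
  χ_A(x) = x^4 - 12*x^3 + 30*x^2 + 100*x - 375
which factors as (x - 5)^3*(x + 3). The eigenvalues (with algebraic multiplicities) are λ = -3 with multiplicity 1, λ = 5 with multiplicity 3.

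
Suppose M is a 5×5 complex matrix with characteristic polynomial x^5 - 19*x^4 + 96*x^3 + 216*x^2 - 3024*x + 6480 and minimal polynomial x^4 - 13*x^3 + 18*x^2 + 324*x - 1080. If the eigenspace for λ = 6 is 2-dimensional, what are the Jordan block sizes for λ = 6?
Block sizes for λ = 6: [3, 1]

Step 1 — from the characteristic polynomial, algebraic multiplicity of λ = 6 is 4. From dim ker(M − (6)·I) = 2, there are exactly 2 Jordan blocks for λ = 6.
Step 2 — from the minimal polynomial, the factor (x − 6)^3 tells us the largest block for λ = 6 has size 3.
Step 3 — with total size 4, 2 blocks, and largest block 3, the block sizes (in nonincreasing order) are [3, 1].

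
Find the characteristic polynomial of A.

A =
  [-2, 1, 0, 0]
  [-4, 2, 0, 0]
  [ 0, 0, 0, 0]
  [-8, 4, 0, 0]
x^4

Expanding det(x·I − A) (e.g. by cofactor expansion or by noting that A is similar to its Jordan form J, which has the same characteristic polynomial as A) gives
  χ_A(x) = x^4
which factors as x^4. The eigenvalues (with algebraic multiplicities) are λ = 0 with multiplicity 4.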